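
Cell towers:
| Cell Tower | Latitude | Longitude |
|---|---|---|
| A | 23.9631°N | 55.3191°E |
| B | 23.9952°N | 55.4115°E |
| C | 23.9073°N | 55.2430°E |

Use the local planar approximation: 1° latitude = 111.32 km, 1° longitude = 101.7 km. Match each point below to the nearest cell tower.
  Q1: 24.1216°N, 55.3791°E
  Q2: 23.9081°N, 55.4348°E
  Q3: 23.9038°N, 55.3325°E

Q1→B; Q2→B; Q3→A

Q1 at 24.1216°N, 55.3791°E:
  A: √((-0.1585·111.32)² + (-0.0600·101.7)²) = √(311.318499 + 37.234404) = 18.6696 km
  B: √((-0.1264·111.32)² + (0.0324·101.7)²) = √(197.988763 + 10.857552) = 14.4515 km
  C: √((-0.2143·111.32)² + (-0.1361·101.7)²) = √(569.102820 + 191.583523) = 27.5805 km
  → nearest: B (14.4515 km)
Q2 at 23.9081°N, 55.4348°E:
  A: √((0.0550·111.32)² + (-0.1157·101.7)²) = √(37.486231 + 138.454994) = 13.2643 km
  B: √((0.0871·111.32)² + (-0.0233·101.7)²) = √(94.011873 + 5.615052) = 9.9813 km
  C: √((-0.0008·111.32)² + (-0.1918·101.7)²) = √(0.007931 + 380.486377) = 19.5063 km
  → nearest: B (9.9813 km)
Q3 at 23.9038°N, 55.3325°E:
  A: √((0.0593·111.32)² + (-0.0134·101.7)²) = √(43.576845 + 1.857169) = 6.7405 km
  B: √((0.0914·111.32)² + (0.0790·101.7)²) = √(103.523462 + 64.549976) = 12.9643 km
  C: √((0.0035·111.32)² + (-0.0895·101.7)²) = √(0.151804 + 82.849135) = 9.1105 km
  → nearest: A (6.7405 km)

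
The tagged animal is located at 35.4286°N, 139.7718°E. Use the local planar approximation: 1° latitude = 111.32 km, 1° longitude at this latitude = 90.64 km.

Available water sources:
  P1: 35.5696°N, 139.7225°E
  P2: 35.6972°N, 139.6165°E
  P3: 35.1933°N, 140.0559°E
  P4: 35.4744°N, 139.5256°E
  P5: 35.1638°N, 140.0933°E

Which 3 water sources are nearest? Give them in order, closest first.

P1, P4, P2

Distances from 35.4286°N, 139.7718°E:
P1: √((0.1410·111.32)² + (-0.0493·90.64)²) = √(246.368183 + 19.967957) = 16.3198 km
P2: √((0.2686·111.32)² + (-0.1553·90.64)²) = √(894.043010 + 198.144812) = 33.0483 km
P3: √((-0.2353·111.32)² + (0.2841·90.64)²) = √(686.104471 + 663.104937) = 36.7316 km
P4: √((0.0458·111.32)² + (-0.2462·90.64)²) = √(25.994254 + 497.984575) = 22.8906 km
P5: √((-0.2648·111.32)² + (0.3215·90.64)²) = √(868.925129 + 849.183893) = 41.4501 km
Sorted: P1 (16.3198 km) < P4 (22.8906 km) < P2 (33.0483 km) < P3 (36.7316 km) < P5 (41.4501 km)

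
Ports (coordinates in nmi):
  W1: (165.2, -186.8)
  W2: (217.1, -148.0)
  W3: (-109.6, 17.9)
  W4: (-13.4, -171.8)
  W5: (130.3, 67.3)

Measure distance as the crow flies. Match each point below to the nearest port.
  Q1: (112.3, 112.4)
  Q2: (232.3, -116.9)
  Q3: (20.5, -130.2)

Q1→W5; Q2→W2; Q3→W4

Q1 at (112.3, 112.4):
  W1: √((52.9)² + (-299.2)²) = √(2798.410 + 89520.640) = 303.8 nmi
  W2: √((104.8)² + (-260.4)²) = √(10983.040 + 67808.160) = 280.7 nmi
  W3: √((-221.9)² + (-94.5)²) = √(49239.610 + 8930.250) = 241.2 nmi
  W4: √((-125.7)² + (-284.2)²) = √(15800.490 + 80769.640) = 310.8 nmi
  W5: √((18.0)² + (-45.1)²) = √(324.000 + 2034.010) = 48.6 nmi
  → nearest: W5 (48.6 nmi)
Q2 at (232.3, -116.9):
  W1: √((-67.1)² + (-69.9)²) = √(4502.410 + 4886.010) = 96.9 nmi
  W2: √((-15.2)² + (-31.1)²) = √(231.040 + 967.210) = 34.6 nmi
  W3: √((-341.9)² + (134.8)²) = √(116895.610 + 18171.040) = 367.5 nmi
  W4: √((-245.7)² + (-54.9)²) = √(60368.490 + 3014.010) = 251.8 nmi
  W5: √((-102.0)² + (184.2)²) = √(10404.000 + 33929.640) = 210.6 nmi
  → nearest: W2 (34.6 nmi)
Q3 at (20.5, -130.2):
  W1: √((144.7)² + (-56.6)²) = √(20938.090 + 3203.560) = 155.4 nmi
  W2: √((196.6)² + (-17.8)²) = √(38651.560 + 316.840) = 197.4 nmi
  W3: √((-130.1)² + (148.1)²) = √(16926.010 + 21933.610) = 197.1 nmi
  W4: √((-33.9)² + (-41.6)²) = √(1149.210 + 1730.560) = 53.7 nmi
  W5: √((109.8)² + (197.5)²) = √(12056.040 + 39006.250) = 226.0 nmi
  → nearest: W4 (53.7 nmi)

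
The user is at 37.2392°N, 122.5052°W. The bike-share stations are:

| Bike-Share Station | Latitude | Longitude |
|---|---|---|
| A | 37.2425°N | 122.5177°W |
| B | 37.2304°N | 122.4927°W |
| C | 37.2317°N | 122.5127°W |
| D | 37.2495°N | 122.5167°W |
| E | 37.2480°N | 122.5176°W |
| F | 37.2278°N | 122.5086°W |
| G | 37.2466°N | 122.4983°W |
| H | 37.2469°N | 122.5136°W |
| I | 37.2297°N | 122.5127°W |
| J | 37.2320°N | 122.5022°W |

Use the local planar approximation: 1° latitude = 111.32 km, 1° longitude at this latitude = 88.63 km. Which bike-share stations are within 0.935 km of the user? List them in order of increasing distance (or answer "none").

J

Distances from 37.2392°N, 122.5052°W:
A: 1.1672 km
B: 1.4789 km
C: 1.0672 km
D: 1.5341 km
E: 1.4722 km
F: 1.3043 km
G: 1.0260 km
H: 1.1353 km
I: 1.2491 km
J: 0.8445 km
Threshold 0.935 km: J (0.8445 km) is within range.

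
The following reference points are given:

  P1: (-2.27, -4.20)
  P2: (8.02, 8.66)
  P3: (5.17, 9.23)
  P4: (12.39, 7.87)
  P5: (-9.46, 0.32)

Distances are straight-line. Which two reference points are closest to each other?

Pairwise distances:
P1–P2: 16.47
P1–P3: 15.35
P1–P4: 18.99
P1–P5: 8.49
P2–P3: 2.91
P2–P4: 4.44
P2–P5: 19.37
P3–P4: 7.35
P3–P5: 17.13
P4–P5: 23.12
Closest pair: P2–P3 at 2.91.

P2 and P3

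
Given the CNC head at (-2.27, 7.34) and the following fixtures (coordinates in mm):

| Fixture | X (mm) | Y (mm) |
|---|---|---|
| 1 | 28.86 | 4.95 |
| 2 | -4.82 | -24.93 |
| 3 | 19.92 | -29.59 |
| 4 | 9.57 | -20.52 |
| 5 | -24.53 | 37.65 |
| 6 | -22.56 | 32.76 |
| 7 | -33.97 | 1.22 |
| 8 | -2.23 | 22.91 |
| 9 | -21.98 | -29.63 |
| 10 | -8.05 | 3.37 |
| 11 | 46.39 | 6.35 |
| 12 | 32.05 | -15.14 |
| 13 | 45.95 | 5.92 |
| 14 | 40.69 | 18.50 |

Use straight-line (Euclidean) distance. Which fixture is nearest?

Distances from (-2.27, 7.34):
1: √((31.13)² + (-2.39)²) = √(969.0769 + 5.7121) = 31.22 mm
2: √((-2.55)² + (-32.27)²) = √(6.5025 + 1041.3529) = 32.37 mm
3: √((22.19)² + (-36.93)²) = √(492.3961 + 1363.8249) = 43.08 mm
4: √((11.84)² + (-27.86)²) = √(140.1856 + 776.1796) = 30.27 mm
5: √((-22.26)² + (30.31)²) = √(495.5076 + 918.6961) = 37.61 mm
6: √((-20.29)² + (25.42)²) = √(411.6841 + 646.1764) = 32.52 mm
7: √((-31.70)² + (-6.12)²) = √(1004.8900 + 37.4544) = 32.29 mm
8: √((0.04)² + (15.57)²) = √(0.0016 + 242.4249) = 15.57 mm
9: √((-19.71)² + (-36.97)²) = √(388.4841 + 1366.7809) = 41.90 mm
10: √((-5.78)² + (-3.97)²) = √(33.4084 + 15.7609) = 7.01 mm
11: √((48.66)² + (-0.99)²) = √(2367.7956 + 0.9801) = 48.67 mm
12: √((34.32)² + (-22.48)²) = √(1177.8624 + 505.3504) = 41.03 mm
13: √((48.22)² + (-1.42)²) = √(2325.1684 + 2.0164) = 48.24 mm
14: √((42.96)² + (11.16)²) = √(1845.5616 + 124.5456) = 44.39 mm
Minimum: 10 at 7.01 mm.

10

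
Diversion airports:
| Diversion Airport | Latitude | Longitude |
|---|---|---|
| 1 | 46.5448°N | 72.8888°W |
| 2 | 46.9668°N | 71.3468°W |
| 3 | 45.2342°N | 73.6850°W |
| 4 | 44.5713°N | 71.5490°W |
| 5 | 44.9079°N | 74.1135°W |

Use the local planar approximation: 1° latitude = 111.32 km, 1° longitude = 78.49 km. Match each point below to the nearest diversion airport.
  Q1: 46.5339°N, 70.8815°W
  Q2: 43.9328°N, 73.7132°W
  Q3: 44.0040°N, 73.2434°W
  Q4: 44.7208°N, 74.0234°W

Q1 at 46.5339°N, 70.8815°W:
  1: 157.5576 km
  2: 60.4659 km
  3: 263.3507 km
  4: 224.6708 km
  5: 311.6355 km
  → nearest: 2 (60.4659 km)
Q2 at 43.9328°N, 73.7132°W:
  1: 297.8808 km
  2: 385.4484 km
  3: 144.8888 km
  4: 184.1391 km
  5: 113.0039 km
  → nearest: 5 (113.0039 km)
Q3 at 44.0040°N, 73.2434°W:
  1: 284.2080 km
  2: 361.8578 km
  3: 141.2642 km
  4: 147.2257 km
  5: 121.6097 km
  → nearest: 5 (121.6097 km)
Q4 at 44.7208°N, 74.0234°W:
  1: 221.7185 km
  2: 326.5710 km
  3: 63.0222 km
  4: 194.9274 km
  5: 21.9958 km
  → nearest: 5 (21.9958 km)

Q1→2; Q2→5; Q3→5; Q4→5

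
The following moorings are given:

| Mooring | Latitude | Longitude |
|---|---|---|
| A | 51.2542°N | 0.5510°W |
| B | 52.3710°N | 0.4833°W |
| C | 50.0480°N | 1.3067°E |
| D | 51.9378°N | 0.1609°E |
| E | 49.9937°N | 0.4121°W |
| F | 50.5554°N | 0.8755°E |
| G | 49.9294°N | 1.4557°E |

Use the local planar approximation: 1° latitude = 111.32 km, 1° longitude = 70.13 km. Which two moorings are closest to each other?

Pairwise distances:
C–G: 16.8374 km
C–F: 64.0693 km
B–D: 66.0800 km
F–G: 80.6958 km
A–D: 91.0138 km
E–F: 109.8353 km
C–E: 120.6909 km
A–B: 124.4128 km
A–F: 126.7258 km
E–G: 131.1842 km
A–E: 140.6566 km
D–F: 161.8433 km
A–C: 187.0897 km
A–G: 203.8487 km
D–E: 220.1163 km
B–F: 223.4506 km
C–D: 225.1966 km
D–G: 241.3115 km
B–E: 264.6881 km
B–C: 287.4553 km
B–G: 303.9174 km
Closest pair: C–G at 16.8374 km.

C and G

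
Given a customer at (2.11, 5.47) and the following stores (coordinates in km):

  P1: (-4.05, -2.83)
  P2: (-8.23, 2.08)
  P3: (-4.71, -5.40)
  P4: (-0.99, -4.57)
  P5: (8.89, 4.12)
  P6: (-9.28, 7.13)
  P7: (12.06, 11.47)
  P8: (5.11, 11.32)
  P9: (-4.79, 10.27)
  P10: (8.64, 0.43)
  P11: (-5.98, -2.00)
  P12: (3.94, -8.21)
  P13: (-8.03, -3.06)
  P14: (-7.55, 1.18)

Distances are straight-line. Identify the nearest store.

Distances from (2.11, 5.47):
P1: √((-6.16)² + (-8.30)²) = √(37.9456 + 68.8900) = 10.34 km
P2: √((-10.34)² + (-3.39)²) = √(106.9156 + 11.4921) = 10.88 km
P3: √((-6.82)² + (-10.87)²) = √(46.5124 + 118.1569) = 12.83 km
P4: √((-3.10)² + (-10.04)²) = √(9.6100 + 100.8016) = 10.51 km
P5: √((6.78)² + (-1.35)²) = √(45.9684 + 1.8225) = 6.91 km
P6: √((-11.39)² + (1.66)²) = √(129.7321 + 2.7556) = 11.51 km
P7: √((9.95)² + (6.00)²) = √(99.0025 + 36.0000) = 11.62 km
P8: √((3.00)² + (5.85)²) = √(9.0000 + 34.2225) = 6.57 km
P9: √((-6.90)² + (4.80)²) = √(47.6100 + 23.0400) = 8.41 km
P10: √((6.53)² + (-5.04)²) = √(42.6409 + 25.4016) = 8.25 km
P11: √((-8.09)² + (-7.47)²) = √(65.4481 + 55.8009) = 11.01 km
P12: √((1.83)² + (-13.68)²) = √(3.3489 + 187.1424) = 13.80 km
P13: √((-10.14)² + (-8.53)²) = √(102.8196 + 72.7609) = 13.25 km
P14: √((-9.66)² + (-4.29)²) = √(93.3156 + 18.4041) = 10.57 km
Minimum: P8 at 6.57 km.

P8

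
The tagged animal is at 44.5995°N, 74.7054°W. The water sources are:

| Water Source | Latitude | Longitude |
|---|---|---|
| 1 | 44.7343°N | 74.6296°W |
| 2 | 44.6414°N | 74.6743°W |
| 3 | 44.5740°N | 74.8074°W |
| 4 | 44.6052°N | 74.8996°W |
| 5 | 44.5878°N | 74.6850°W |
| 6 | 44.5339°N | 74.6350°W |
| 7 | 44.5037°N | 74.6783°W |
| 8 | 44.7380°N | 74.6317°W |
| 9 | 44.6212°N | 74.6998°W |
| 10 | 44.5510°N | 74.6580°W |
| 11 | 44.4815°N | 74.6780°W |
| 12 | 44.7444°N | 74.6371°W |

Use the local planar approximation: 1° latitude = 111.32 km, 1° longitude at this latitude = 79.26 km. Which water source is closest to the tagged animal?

Distances from 44.5995°N, 74.7054°W:
1: √((0.1348·111.32)² + (0.0758·79.26)²) = √(225.178115 + 36.094959) = 16.1639 km
2: √((0.0419·111.32)² + (0.0311·79.26)²) = √(21.755769 + 6.076156) = 5.2756 km
3: √((-0.0255·111.32)² + (-0.1020·79.26)²) = √(8.057991 + 65.359464) = 8.5684 km
4: √((0.0057·111.32)² + (-0.1942·79.26)²) = √(0.402621 + 236.922653) = 15.4054 km
5: √((-0.0117·111.32)² + (0.0204·79.26)²) = √(1.696360 + 2.614379) = 2.0762 km
6: √((-0.0656·111.32)² + (0.0704·79.26)²) = √(53.327850 + 31.135329) = 9.1904 km
7: √((-0.0958·111.32)² + (0.0271·79.26)²) = √(113.730622 + 4.613672) = 10.8786 km
8: √((0.1385·111.32)² + (0.0737·79.26)²) = √(237.709174 + 34.122678) = 16.4873 km
9: √((0.0217·111.32)² + (0.0056·79.26)²) = √(5.835336 + 0.197008) = 2.4561 km
10: √((-0.0485·111.32)² + (0.0474·79.26)²) = √(29.149417 + 14.114478) = 6.5775 km
11: √((-0.1180·111.32)² + (0.0274·79.26)²) = √(172.548191 + 4.716385) = 13.3141 km
12: √((0.1449·111.32)² + (0.0683·79.26)²) = √(260.185546 + 29.305528) = 17.0144 km
Minimum: 5 at 2.0762 km.

5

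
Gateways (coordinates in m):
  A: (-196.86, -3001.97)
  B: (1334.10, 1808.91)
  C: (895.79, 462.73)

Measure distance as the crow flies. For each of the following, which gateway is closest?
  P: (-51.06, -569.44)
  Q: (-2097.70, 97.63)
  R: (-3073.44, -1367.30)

P at (-51.06, -569.44):
  A: √((-145.80)² + (-2432.53)²) = √(21257.6400 + 5917202.2009) = 2436.90 m
  B: √((1385.16)² + (2378.35)²) = √(1918668.2256 + 5656548.7225) = 2752.31 m
  C: √((946.85)² + (1032.17)²) = √(896524.9225 + 1065374.9089) = 1400.68 m
  → nearest: C (1400.68 m)
Q at (-2097.70, 97.63):
  A: √((1900.84)² + (-3099.60)²) = √(3613192.7056 + 9607520.1600) = 3636.03 m
  B: √((3431.80)² + (1711.28)²) = √(11777251.2400 + 2928479.2384) = 3834.81 m
  C: √((2993.49)² + (365.10)²) = √(8960982.3801 + 133298.0100) = 3015.67 m
  → nearest: C (3015.67 m)
R at (-3073.44, -1367.30):
  A: √((2876.58)² + (-1634.67)²) = √(8274712.4964 + 2672146.0089) = 3308.60 m
  B: √((4407.54)² + (3176.21)²) = √(19426408.8516 + 10088309.9641) = 5432.75 m
  C: √((3969.23)² + (1830.03)²) = √(15754786.7929 + 3349009.8009) = 4370.79 m
  → nearest: A (3308.60 m)

P→C; Q→C; R→A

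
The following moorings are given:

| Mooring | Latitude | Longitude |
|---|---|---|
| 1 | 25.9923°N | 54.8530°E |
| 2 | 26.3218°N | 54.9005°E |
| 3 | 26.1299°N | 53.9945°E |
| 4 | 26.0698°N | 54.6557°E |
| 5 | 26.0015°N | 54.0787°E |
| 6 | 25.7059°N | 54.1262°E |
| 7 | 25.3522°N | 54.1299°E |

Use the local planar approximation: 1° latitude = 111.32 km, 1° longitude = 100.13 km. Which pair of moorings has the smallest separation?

3 and 5

Pairwise distances:
1–2: 36.9870 km
1–3: 87.3157 km
1–4: 21.5573 km
1–5: 77.5374 km
1–6: 79.4518 km
1–7: 101.5862 km
2–3: 93.1991 km
2–4: 37.2529 km
2–5: 89.6798 km
2–6: 103.4976 km
2–7: 132.6795 km
3–4: 66.5431 km
3–5: 16.5947 km
3–6: 49.0072 km
3–7: 87.6287 km
4–5: 58.2731 km
4–6: 66.7233 km
4–7: 95.6723 km
5–6: 33.2481 km
5–7: 72.4617 km
6–7: 39.3756 km
Closest pair: 3–5 at 16.5947 km.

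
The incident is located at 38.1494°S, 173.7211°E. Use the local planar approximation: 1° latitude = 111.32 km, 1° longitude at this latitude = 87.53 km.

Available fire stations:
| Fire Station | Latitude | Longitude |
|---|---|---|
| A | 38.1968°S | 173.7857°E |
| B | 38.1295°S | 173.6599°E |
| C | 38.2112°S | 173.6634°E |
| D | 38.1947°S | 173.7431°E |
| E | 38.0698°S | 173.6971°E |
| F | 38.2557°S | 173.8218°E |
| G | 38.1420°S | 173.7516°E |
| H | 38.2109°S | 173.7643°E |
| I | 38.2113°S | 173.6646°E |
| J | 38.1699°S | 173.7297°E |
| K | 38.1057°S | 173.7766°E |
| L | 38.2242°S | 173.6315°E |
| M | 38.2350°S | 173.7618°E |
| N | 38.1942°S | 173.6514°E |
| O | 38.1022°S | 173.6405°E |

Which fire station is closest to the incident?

Distances from 38.1494°S, 173.7211°E:
A: 7.7340 km
B: 5.7968 km
C: 8.5344 km
D: 5.3980 km
E: 9.1067 km
F: 14.7553 km
G: 2.7939 km
H: 7.8210 km
I: 8.4817 km
J: 2.4030 km
K: 6.8749 km
L: 11.4386 km
M: 10.1731 km
N: 7.8798 km
O: 8.7966 km
Minimum: J at 2.4030 km.

J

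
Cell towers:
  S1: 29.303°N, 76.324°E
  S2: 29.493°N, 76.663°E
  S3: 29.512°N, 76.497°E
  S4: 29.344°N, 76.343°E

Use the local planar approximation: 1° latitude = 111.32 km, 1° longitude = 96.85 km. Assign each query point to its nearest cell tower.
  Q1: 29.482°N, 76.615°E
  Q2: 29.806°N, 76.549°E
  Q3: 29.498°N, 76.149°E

Q1 at 29.482°N, 76.615°E:
  S1: 34.516 km
  S2: 4.807 km
  S3: 11.906 km
  S4: 30.495 km
  → nearest: S2 (4.807 km)
Q2 at 29.806°N, 76.549°E:
  S1: 60.085 km
  S2: 36.551 km
  S3: 33.113 km
  S4: 55.164 km
  → nearest: S3 (33.113 km)
Q3 at 29.498°N, 76.149°E:
  S1: 27.540 km
  S2: 49.784 km
  S3: 33.740 km
  S4: 25.435 km
  → nearest: S4 (25.435 km)

Q1→S2; Q2→S3; Q3→S4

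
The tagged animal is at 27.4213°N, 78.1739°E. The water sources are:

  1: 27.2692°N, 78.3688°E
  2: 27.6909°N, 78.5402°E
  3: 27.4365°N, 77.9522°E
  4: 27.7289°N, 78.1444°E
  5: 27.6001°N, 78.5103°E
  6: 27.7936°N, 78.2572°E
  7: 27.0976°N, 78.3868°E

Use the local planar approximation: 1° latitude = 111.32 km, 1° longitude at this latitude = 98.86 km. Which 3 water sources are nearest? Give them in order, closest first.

Distances from 27.4213°N, 78.1739°E:
1: 25.6502 km
2: 47.0325 km
3: 21.9825 km
4: 34.3660 km
5: 38.7578 km
6: 42.2547 km
7: 41.7308 km
Sorted: 3 (21.9825 km) < 1 (25.6502 km) < 4 (34.3660 km) < 5 (38.7578 km) < 7 (41.7308 km) < …

3, 1, 4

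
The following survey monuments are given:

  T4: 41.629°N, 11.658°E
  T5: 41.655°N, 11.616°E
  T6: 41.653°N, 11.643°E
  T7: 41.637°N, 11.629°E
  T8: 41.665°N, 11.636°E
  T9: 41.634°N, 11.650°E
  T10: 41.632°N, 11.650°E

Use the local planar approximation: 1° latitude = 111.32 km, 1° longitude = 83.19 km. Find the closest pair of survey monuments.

T9 and T10

Pairwise distances:
T4–T5: √((0.026·111.32)² + (-0.042·83.19)²) = √(8.37709 + 12.20790) = 4.537 km
T4–T6: √((0.024·111.32)² + (-0.015·83.19)²) = √(7.13787 + 1.55713) = 2.949 km
T4–T7: √((0.008·111.32)² + (-0.029·83.19)²) = √(0.79310 + 5.82020) = 2.572 km
T4–T8: √((0.036·111.32)² + (-0.022·83.19)²) = √(16.06022 + 3.34956) = 4.406 km
T4–T9: √((0.005·111.32)² + (-0.008·83.19)²) = √(0.30980 + 0.44292) = 0.868 km
T4–T10: √((0.003·111.32)² + (-0.008·83.19)²) = √(0.11153 + 0.44292) = 0.745 km
T5–T6: √((-0.002·111.32)² + (0.027·83.19)²) = √(0.04957 + 5.04510) = 2.257 km
T5–T7: √((-0.018·111.32)² + (0.013·83.19)²) = √(4.01505 + 1.16958) = 2.277 km
T5–T8: √((0.010·111.32)² + (0.020·83.19)²) = √(1.23921 + 2.76823) = 2.002 km
T5–T9: √((-0.021·111.32)² + (0.034·83.19)²) = √(5.46493 + 8.00019) = 3.669 km
T5–T10: √((-0.023·111.32)² + (0.034·83.19)²) = √(6.55544 + 8.00019) = 3.815 km
T6–T7: √((-0.016·111.32)² + (-0.014·83.19)²) = √(3.17239 + 1.35643) = 2.128 km
T6–T8: √((0.012·111.32)² + (-0.007·83.19)²) = √(1.78447 + 0.33911) = 1.457 km
T6–T9: √((-0.019·111.32)² + (0.007·83.19)²) = √(4.47356 + 0.33911) = 2.194 km
T6–T10: √((-0.021·111.32)² + (0.007·83.19)²) = √(5.46493 + 0.33911) = 2.409 km
T7–T8: √((0.028·111.32)² + (0.007·83.19)²) = √(9.71544 + 0.33911) = 3.171 km
T7–T9: √((-0.003·111.32)² + (0.021·83.19)²) = √(0.11153 + 3.05197) = 1.779 km
T7–T10: √((-0.005·111.32)² + (0.021·83.19)²) = √(0.30980 + 3.05197) = 1.834 km
T8–T9: √((-0.031·111.32)² + (0.014·83.19)²) = √(11.90885 + 1.35643) = 3.642 km
T8–T10: √((-0.033·111.32)² + (0.014·83.19)²) = √(13.49504 + 1.35643) = 3.854 km
T9–T10: √((-0.002·111.32)² + (0.000·83.19)²) = √(0.04957 + 0.00000) = 0.223 km
Closest pair: T9–T10 at 0.223 km.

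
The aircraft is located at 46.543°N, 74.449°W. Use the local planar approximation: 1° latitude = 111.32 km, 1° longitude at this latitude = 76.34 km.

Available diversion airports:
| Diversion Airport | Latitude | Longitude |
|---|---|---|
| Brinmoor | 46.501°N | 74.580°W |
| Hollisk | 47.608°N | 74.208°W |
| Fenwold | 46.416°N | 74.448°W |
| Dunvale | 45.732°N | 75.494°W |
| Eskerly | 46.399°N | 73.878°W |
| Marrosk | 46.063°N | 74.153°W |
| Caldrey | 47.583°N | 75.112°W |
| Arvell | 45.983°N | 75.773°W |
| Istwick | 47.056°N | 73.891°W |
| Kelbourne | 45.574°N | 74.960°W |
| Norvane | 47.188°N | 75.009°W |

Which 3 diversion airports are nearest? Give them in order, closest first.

Brinmoor, Fenwold, Eskerly

Distances from 46.543°N, 74.449°W:
Brinmoor: √((-0.042·111.32)² + (-0.131·76.34)²) = √(21.85974 + 100.01080) = 11.039 km
Hollisk: √((1.065·111.32)² + (0.241·76.34)²) = √(14055.47771 + 338.48420) = 119.975 km
Fenwold: √((-0.127·111.32)² + (0.001·76.34)²) = √(199.87286 + 0.00583) = 14.138 km
Dunvale: √((-0.811·111.32)² + (-1.045·76.34)²) = √(8150.57229 + 6364.09849) = 120.477 km
Eskerly: √((-0.144·111.32)² + (0.571·76.34)²) = √(256.96346 + 1900.10031) = 46.444 km
Marrosk: √((-0.480·111.32)² + (0.296·76.34)²) = √(2855.14961 + 510.60814) = 58.015 km
Caldrey: √((1.040·111.32)² + (-0.663·76.34)²) = √(13403.34122 + 2561.71828) = 126.353 km
Arvell: √((-0.560·111.32)² + (-1.324·76.34)²) = √(3886.17586 + 10215.98582) = 118.753 km
Istwick: √((0.513·111.32)² + (0.558·76.34)²) = √(3261.22772 + 1814.56575) = 71.245 km
Kelbourne: √((-0.969·111.32)² + (-0.511·76.34)²) = √(11635.73842 + 1521.75981) = 114.706 km
Norvane: √((0.645·111.32)² + (-0.560·76.34)²) = √(5155.44104 + 1827.59670) = 83.565 km
Sorted: Brinmoor (11.039 km) < Fenwold (14.138 km) < Eskerly (46.444 km) < Marrosk (58.015 km) < Istwick (71.245 km) < …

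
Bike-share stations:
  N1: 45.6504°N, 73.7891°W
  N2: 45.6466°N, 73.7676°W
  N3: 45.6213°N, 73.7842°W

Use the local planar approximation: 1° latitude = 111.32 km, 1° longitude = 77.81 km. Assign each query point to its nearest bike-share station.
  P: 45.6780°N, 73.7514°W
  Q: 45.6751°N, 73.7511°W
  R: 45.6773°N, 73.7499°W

P→N2; Q→N2; R→N2

P at 45.6780°N, 73.7514°W:
  N1: 4.2479 km
  N2: 3.7158 km
  N3: 6.8083 km
  → nearest: N2 (3.7158 km)
Q at 45.6751°N, 73.7511°W:
  N1: 4.0377 km
  N2: 3.4225 km
  N3: 6.5193 km
  → nearest: N2 (3.4225 km)
R at 45.6773°N, 73.7499°W:
  N1: 4.2744 km
  N2: 3.6846 km
  N3: 6.7812 km
  → nearest: N2 (3.6846 km)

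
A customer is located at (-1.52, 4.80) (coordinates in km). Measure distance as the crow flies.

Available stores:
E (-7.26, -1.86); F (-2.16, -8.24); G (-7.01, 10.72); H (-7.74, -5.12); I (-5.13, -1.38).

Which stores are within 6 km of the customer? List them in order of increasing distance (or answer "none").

Distances from (-1.52, 4.80):
E: √((-5.74)² + (-6.66)²) = √(32.9476 + 44.3556) = 8.79 km
F: √((-0.64)² + (-13.04)²) = √(0.4096 + 170.0416) = 13.06 km
G: √((-5.49)² + (5.92)²) = √(30.1401 + 35.0464) = 8.07 km
H: √((-6.22)² + (-9.92)²) = √(38.6884 + 98.4064) = 11.71 km
I: √((-3.61)² + (-6.18)²) = √(13.0321 + 38.1924) = 7.16 km
Threshold 6 km: none within range.

none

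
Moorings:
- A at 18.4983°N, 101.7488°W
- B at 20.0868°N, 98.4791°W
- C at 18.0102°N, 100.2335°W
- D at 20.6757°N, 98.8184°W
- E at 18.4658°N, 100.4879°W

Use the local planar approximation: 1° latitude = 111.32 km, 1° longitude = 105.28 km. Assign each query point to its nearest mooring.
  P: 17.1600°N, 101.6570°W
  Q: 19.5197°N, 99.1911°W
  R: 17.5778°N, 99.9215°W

P at 17.1600°N, 101.6570°W:
  A: 149.2927 km
  B: 467.0007 km
  C: 177.2495 km
  D: 492.4213 km
  E: 190.4715 km
  → nearest: A (149.2927 km)
Q at 19.5197°N, 99.1911°W:
  A: 292.2962 km
  B: 98.0013 km
  C: 200.6996 km
  D: 134.5350 km
  E: 180.0102 km
  → nearest: B (98.0013 km)
R at 17.5778°N, 99.9215°W:
  A: 217.9667 km
  B: 317.9147 km
  C: 58.2744 km
  D: 363.8879 km
  E: 115.4450 km
  → nearest: C (58.2744 km)

P→A; Q→B; R→C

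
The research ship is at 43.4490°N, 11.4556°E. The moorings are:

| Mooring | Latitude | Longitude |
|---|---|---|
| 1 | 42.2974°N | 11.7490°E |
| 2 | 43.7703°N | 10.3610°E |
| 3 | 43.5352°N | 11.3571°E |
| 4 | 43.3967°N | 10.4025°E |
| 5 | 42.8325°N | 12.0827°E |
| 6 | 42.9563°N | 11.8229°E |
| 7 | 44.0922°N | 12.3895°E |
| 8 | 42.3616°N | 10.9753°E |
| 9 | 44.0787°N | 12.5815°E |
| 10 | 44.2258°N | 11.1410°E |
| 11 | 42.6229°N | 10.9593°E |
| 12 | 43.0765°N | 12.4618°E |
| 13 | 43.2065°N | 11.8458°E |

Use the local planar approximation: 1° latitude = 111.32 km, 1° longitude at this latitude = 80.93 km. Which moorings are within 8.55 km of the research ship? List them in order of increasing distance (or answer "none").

Distances from 43.4490°N, 11.4556°E:
1: √((-1.1516·111.32)² + (0.2934·80.93)²) = √(16434.243132 + 563.818471) = 130.3766 km
2: √((0.3213·111.32)² + (-1.0946·80.93)²) = √(1279.286587 + 7847.475498) = 95.5341 km
3: √((0.0862·111.32)² + (-0.0985·80.93)²) = √(92.079071 + 63.546486) = 12.4750 km
4: √((-0.0523·111.32)² + (-1.0531·80.93)²) = √(33.896103 + 7263.706813) = 85.4260 km
5: √((-0.6165·111.32)² + (0.6271·80.93)²) = √(4709.909444 + 2575.684606) = 85.3557 km
6: √((-0.4927·111.32)² + (0.3673·80.93)²) = √(3008.233338 + 883.610641) = 62.3846 km
7: √((0.6432·111.32)² + (0.9339·80.93)²) = √(5126.706638 + 5712.416062) = 104.1111 km
8: √((-1.0874·111.32)² + (-0.4803·80.93)²) = √(14652.949493 + 1510.929686) = 127.1372 km
9: √((0.6297·111.32)² + (1.1259·80.93)²) = √(4913.758204 + 8302.688016) = 114.9628 km
10: √((0.7768·111.32)² + (-0.3146·80.93)²) = √(7477.644757 + 648.241032) = 90.1437 km
11: √((-0.8261·111.32)² + (-0.4963·80.93)²) = √(8456.908654 + 1613.272130) = 100.3503 km
12: √((-0.3725·111.32)² + (1.0062·80.93)²) = √(1719.487209 + 6631.132514) = 91.3817 km
13: √((-0.2425·111.32)² + (0.3902·80.93)²) = √(728.735424 + 997.226041) = 41.5447 km
Threshold 8.55 km: none within range.

none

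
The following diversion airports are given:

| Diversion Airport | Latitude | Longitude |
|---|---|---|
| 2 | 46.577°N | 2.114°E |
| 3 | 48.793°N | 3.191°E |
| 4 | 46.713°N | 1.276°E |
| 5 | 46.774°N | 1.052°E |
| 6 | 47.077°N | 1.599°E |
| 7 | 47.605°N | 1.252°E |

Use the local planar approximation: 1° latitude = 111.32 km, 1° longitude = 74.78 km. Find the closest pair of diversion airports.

4 and 5

Pairwise distances:
2–3: 259.499 km
2–4: 64.469 km
2–5: 82.389 km
2–6: 67.684 km
2–7: 131.343 km
3–4: 272.251 km
3–5: 275.863 km
3–6: 225.085 km
3–7: 196.250 km
4–5: 18.075 km
4–6: 47.173 km
4–7: 99.314 km
5–6: 53.018 km
5–7: 93.708 km
6–7: 64.250 km
Closest pair: 4–5 at 18.075 km.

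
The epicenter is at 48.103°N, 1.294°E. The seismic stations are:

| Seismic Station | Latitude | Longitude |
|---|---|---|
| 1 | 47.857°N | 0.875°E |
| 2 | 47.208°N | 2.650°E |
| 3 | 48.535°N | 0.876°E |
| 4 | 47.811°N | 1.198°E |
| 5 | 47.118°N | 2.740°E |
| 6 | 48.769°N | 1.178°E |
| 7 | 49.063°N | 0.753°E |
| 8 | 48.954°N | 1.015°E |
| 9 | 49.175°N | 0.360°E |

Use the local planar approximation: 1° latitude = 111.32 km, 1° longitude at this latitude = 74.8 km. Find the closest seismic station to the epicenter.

4

Distances from 48.103°N, 1.294°E:
1: √((-0.246·111.32)² + (-0.419·74.8)²) = √(749.92289 + 982.27082) = 41.620 km
2: √((-0.895·111.32)² + (1.356·74.8)²) = √(9926.41587 + 10287.80147) = 142.177 km
3: √((0.432·111.32)² + (-0.418·74.8)²) = √(2312.67118 + 977.58777) = 57.361 km
4: √((-0.292·111.32)² + (-0.096·74.8)²) = √(1056.60363 + 51.56389) = 33.289 km
5: √((-0.985·111.32)² + (1.446·74.8)²) = √(12023.16636 + 11698.75866) = 154.019 km
6: √((0.666·111.32)² + (-0.116·74.8)²) = √(5496.60911 + 75.28686) = 74.645 km
7: √((0.960·111.32)² + (-0.541·74.8)²) = √(11420.59844 + 1637.56190) = 114.272 km
8: √((0.851·111.32)² + (-0.279·74.8)²) = √(8974.40192 + 435.52351) = 97.005 km
9: √((1.072·111.32)² + (-0.934·74.8)²) = √(14240.85177 + 4880.86671) = 138.281 km
Minimum: 4 at 33.289 km.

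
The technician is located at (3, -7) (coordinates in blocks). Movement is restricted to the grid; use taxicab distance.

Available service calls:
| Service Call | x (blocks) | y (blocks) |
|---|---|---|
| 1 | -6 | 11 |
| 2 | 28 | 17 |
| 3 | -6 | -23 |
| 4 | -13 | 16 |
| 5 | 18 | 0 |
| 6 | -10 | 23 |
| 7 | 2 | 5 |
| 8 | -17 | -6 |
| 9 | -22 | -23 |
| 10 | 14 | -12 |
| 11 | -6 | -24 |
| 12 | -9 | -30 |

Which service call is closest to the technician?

Distances from (3, -7):
1: |-9| + |18| = 9 + 18 = 27 blocks
2: |25| + |24| = 25 + 24 = 49 blocks
3: |-9| + |-16| = 9 + 16 = 25 blocks
4: |-16| + |23| = 16 + 23 = 39 blocks
5: |15| + |7| = 15 + 7 = 22 blocks
6: |-13| + |30| = 13 + 30 = 43 blocks
7: |-1| + |12| = 1 + 12 = 13 blocks
8: |-20| + |1| = 20 + 1 = 21 blocks
9: |-25| + |-16| = 25 + 16 = 41 blocks
10: |11| + |-5| = 11 + 5 = 16 blocks
11: |-9| + |-17| = 9 + 17 = 26 blocks
12: |-12| + |-23| = 12 + 23 = 35 blocks
Minimum: 7 at 13 blocks.

7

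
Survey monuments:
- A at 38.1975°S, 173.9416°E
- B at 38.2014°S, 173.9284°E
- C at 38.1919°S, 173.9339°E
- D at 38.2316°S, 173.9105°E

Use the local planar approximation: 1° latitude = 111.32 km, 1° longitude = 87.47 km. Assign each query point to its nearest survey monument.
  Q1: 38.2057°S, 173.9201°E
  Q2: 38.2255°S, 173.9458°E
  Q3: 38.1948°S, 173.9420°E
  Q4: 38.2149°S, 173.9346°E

Q1→B; Q2→B; Q3→A; Q4→B

Q1 at 38.2057°S, 173.9201°E:
  A: √((0.0082·111.32)² + (0.0215·87.47)²) = √(0.833248 + 3.536675) = 2.0904 km
  B: √((0.0043·111.32)² + (0.0083·87.47)²) = √(0.229131 + 0.527077) = 0.8696 km
  C: √((0.0138·111.32)² + (0.0138·87.47)²) = √(2.359960 + 1.457057) = 1.9537 km
  D: √((-0.0259·111.32)² + (-0.0096·87.47)²) = √(8.312773 + 0.705116) = 3.0030 km
  → nearest: B (0.8696 km)
Q2 at 38.2255°S, 173.9458°E:
  A: √((0.0280·111.32)² + (-0.0042·87.47)²) = √(9.715440 + 0.134964) = 3.1385 km
  B: √((0.0241·111.32)² + (-0.0174·87.47)²) = √(7.197480 + 2.316417) = 3.0845 km
  C: √((0.0336·111.32)² + (-0.0119·87.47)²) = √(13.990233 + 1.083458) = 3.8825 km
  D: √((-0.0061·111.32)² + (-0.0353·87.47)²) = √(0.461112 + 9.533836) = 3.1615 km
  → nearest: B (3.0845 km)
Q3 at 38.1948°S, 173.9420°E:
  A: √((-0.0027·111.32)² + (-0.0004·87.47)²) = √(0.090339 + 0.001224) = 0.3026 km
  B: √((-0.0066·111.32)² + (-0.0136·87.47)²) = √(0.539802 + 1.415129) = 1.3982 km
  C: √((0.0029·111.32)² + (-0.0081·87.47)²) = √(0.104218 + 0.501982) = 0.7786 km
  D: √((-0.0368·111.32)² + (-0.0315·87.47)²) = √(16.781935 + 7.591706) = 4.9370 km
  → nearest: A (0.3026 km)
Q4 at 38.2149°S, 173.9346°E:
  A: √((0.0174·111.32)² + (0.0070·87.47)²) = √(3.751845 + 0.374899) = 2.0314 km
  B: √((0.0135·111.32)² + (-0.0062·87.47)²) = √(2.258468 + 0.294104) = 1.5977 km
  C: √((0.0230·111.32)² + (-0.0007·87.47)²) = √(6.555443 + 0.003749) = 2.5611 km
  D: √((-0.0167·111.32)² + (-0.0241·87.47)²) = √(3.456045 + 4.443778) = 2.8107 km
  → nearest: B (1.5977 km)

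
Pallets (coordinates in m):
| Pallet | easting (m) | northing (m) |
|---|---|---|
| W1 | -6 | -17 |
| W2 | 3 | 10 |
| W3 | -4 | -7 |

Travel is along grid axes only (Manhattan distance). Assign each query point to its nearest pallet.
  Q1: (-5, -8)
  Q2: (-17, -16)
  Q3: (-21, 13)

Q1→W3; Q2→W1; Q3→W2

Q1 at (-5, -8):
  W1: |-1| + |-9| = 1 + 9 = 10 m
  W2: |8| + |18| = 8 + 18 = 26 m
  W3: |1| + |1| = 1 + 1 = 2 m
  → nearest: W3 (2 m)
Q2 at (-17, -16):
  W1: |11| + |-1| = 11 + 1 = 12 m
  W2: |20| + |26| = 20 + 26 = 46 m
  W3: |13| + |9| = 13 + 9 = 22 m
  → nearest: W1 (12 m)
Q3 at (-21, 13):
  W1: |15| + |-30| = 15 + 30 = 45 m
  W2: |24| + |-3| = 24 + 3 = 27 m
  W3: |17| + |-20| = 17 + 20 = 37 m
  → nearest: W2 (27 m)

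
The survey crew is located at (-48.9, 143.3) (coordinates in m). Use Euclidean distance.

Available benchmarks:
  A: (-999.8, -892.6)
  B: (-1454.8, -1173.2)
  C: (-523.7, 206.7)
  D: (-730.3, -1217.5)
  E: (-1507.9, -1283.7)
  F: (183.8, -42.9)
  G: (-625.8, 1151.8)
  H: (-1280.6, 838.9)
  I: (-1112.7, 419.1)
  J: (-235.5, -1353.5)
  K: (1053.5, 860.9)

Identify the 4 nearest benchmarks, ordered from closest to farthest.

Distances from (-48.9, 143.3):
A: 1406.2 m
B: 1926.1 m
C: 479.0 m
D: 1521.9 m
E: 2040.8 m
F: 298.0 m
G: 1161.8 m
H: 1414.5 m
I: 1099.0 m
J: 1508.4 m
K: 1315.4 m
Sorted: F (298.0 m) < C (479.0 m) < I (1099.0 m) < G (1161.8 m) < K (1315.4 m) < A (1406.2 m) < …

F, C, I, G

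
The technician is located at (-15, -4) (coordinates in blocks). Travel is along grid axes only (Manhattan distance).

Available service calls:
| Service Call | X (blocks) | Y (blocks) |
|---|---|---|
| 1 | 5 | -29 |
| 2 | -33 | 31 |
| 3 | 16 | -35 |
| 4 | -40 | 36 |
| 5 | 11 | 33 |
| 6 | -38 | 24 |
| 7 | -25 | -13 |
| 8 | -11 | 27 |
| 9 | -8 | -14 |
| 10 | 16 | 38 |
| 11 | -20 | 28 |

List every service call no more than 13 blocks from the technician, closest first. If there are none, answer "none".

Distances from (-15, -4):
1: |20| + |-25| = 20 + 25 = 45 blocks
2: |-18| + |35| = 18 + 35 = 53 blocks
3: |31| + |-31| = 31 + 31 = 62 blocks
4: |-25| + |40| = 25 + 40 = 65 blocks
5: |26| + |37| = 26 + 37 = 63 blocks
6: |-23| + |28| = 23 + 28 = 51 blocks
7: |-10| + |-9| = 10 + 9 = 19 blocks
8: |4| + |31| = 4 + 31 = 35 blocks
9: |7| + |-10| = 7 + 10 = 17 blocks
10: |31| + |42| = 31 + 42 = 73 blocks
11: |-5| + |32| = 5 + 32 = 37 blocks
Threshold 13 blocks: none within range.

none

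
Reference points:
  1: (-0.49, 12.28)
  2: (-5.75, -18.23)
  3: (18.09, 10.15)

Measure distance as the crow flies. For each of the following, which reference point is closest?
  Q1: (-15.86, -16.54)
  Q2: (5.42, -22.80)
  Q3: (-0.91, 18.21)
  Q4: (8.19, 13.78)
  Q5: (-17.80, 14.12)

Q1→2; Q2→2; Q3→1; Q4→1; Q5→1

Q1 at (-15.86, -16.54):
  1: √((15.37)² + (28.82)²) = √(236.2369 + 830.5924) = 32.66
  2: √((10.11)² + (-1.69)²) = √(102.2121 + 2.8561) = 10.25
  3: √((33.95)² + (26.69)²) = √(1152.6025 + 712.3561) = 43.19
  → nearest: 2 (10.25)
Q2 at (5.42, -22.80):
  1: √((-5.91)² + (35.08)²) = √(34.9281 + 1230.6064) = 35.57
  2: √((-11.17)² + (4.57)²) = √(124.7689 + 20.8849) = 12.07
  3: √((12.67)² + (32.95)²) = √(160.5289 + 1085.7025) = 35.30
  → nearest: 2 (12.07)
Q3 at (-0.91, 18.21):
  1: √((0.42)² + (-5.93)²) = √(0.1764 + 35.1649) = 5.94
  2: √((-4.84)² + (-36.44)²) = √(23.4256 + 1327.8736) = 36.76
  3: √((19.00)² + (-8.06)²) = √(361.0000 + 64.9636) = 20.64
  → nearest: 1 (5.94)
Q4 at (8.19, 13.78):
  1: √((-8.68)² + (-1.50)²) = √(75.3424 + 2.2500) = 8.81
  2: √((-13.94)² + (-32.01)²) = √(194.3236 + 1024.6401) = 34.91
  3: √((9.90)² + (-3.63)²) = √(98.0100 + 13.1769) = 10.54
  → nearest: 1 (8.81)
Q5 at (-17.80, 14.12):
  1: √((17.31)² + (-1.84)²) = √(299.6361 + 3.3856) = 17.41
  2: √((12.05)² + (-32.35)²) = √(145.2025 + 1046.5225) = 34.52
  3: √((35.89)² + (-3.97)²) = √(1288.0921 + 15.7609) = 36.11
  → nearest: 1 (17.41)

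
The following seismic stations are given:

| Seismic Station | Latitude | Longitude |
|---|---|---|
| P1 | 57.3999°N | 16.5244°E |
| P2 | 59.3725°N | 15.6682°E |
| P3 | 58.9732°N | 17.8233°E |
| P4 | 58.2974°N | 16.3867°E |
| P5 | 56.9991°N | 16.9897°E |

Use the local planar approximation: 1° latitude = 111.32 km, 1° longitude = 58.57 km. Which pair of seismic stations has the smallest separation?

P1 and P5

Pairwise distances:
P1–P2: 225.2432 km
P1–P3: 190.9492 km
P1–P4: 100.2347 km
P1–P5: 52.2818 km
P2–P3: 133.8221 km
P2–P4: 126.8632 km
P2–P5: 275.3109 km
P3–P4: 112.8689 km
P3–P5: 225.1152 km
P4–P5: 148.7794 km
Closest pair: P1–P5 at 52.2818 km.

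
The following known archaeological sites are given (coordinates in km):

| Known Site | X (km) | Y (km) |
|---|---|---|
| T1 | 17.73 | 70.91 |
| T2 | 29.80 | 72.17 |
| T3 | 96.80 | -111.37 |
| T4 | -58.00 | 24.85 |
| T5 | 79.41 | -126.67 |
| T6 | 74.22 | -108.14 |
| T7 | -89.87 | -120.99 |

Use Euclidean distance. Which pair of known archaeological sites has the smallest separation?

T1 and T2

Pairwise distances:
T1–T2: 12.14 km
T1–T3: 198.69 km
T1–T4: 88.64 km
T1–T5: 206.98 km
T1–T6: 187.75 km
T1–T7: 220.01 km
T2–T3: 195.39 km
T2–T4: 99.74 km
T2–T5: 204.94 km
T2–T6: 185.70 km
T2–T7: 227.23 km
T3–T4: 206.20 km
T3–T5: 23.16 km
T3–T6: 22.81 km
T3–T7: 186.92 km
T4–T5: 204.55 km
T4–T6: 187.53 km
T4–T7: 149.28 km
T5–T6: 19.24 km
T5–T7: 169.38 km
T6–T7: 164.59 km
Closest pair: T1–T2 at 12.14 km.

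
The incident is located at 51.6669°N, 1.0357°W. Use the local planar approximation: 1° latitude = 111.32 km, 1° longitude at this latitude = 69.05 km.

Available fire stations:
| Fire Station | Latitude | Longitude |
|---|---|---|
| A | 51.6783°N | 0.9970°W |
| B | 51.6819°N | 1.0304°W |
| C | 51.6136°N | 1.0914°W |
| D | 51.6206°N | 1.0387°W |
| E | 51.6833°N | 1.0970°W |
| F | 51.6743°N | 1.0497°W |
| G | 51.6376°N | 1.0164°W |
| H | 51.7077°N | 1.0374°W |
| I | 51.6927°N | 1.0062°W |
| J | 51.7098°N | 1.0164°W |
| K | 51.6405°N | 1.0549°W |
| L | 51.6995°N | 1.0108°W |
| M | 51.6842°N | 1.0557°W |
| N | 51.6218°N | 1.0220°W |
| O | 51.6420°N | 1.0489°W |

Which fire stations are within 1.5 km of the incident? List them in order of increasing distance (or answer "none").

F

Distances from 51.6669°N, 1.0357°W:
A: 2.9583 km
B: 1.7094 km
C: 7.0709 km
D: 5.1583 km
E: 4.6097 km
F: 1.2701 km
G: 3.5234 km
H: 4.5434 km
I: 3.5211 km
J: 4.9581 km
K: 3.2240 km
L: 4.0157 km
M: 2.3698 km
N: 5.1089 km
O: 2.9179 km
Threshold 1.5 km: F (1.2701 km) is within range.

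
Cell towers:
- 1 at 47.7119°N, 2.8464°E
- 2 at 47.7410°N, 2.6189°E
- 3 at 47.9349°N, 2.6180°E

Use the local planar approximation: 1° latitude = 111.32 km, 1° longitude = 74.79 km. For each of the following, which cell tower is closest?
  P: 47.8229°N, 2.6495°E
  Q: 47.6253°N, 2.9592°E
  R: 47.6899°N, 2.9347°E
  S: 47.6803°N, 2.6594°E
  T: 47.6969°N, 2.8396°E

P→2; Q→1; R→1; S→2; T→1

P at 47.8229°N, 2.6495°E:
  1: √((-0.1110·111.32)² + (0.1969·74.79)²) = √(152.683587 + 216.859523) = 19.2235 km
  2: √((-0.0819·111.32)² + (-0.0306·74.79)²) = √(83.121658 + 5.237571) = 9.4000 km
  3: √((0.1120·111.32)² + (-0.0315·74.79)²) = √(155.447034 + 5.550194) = 12.6885 km
  → nearest: 2 (9.4000 km)
Q at 47.6253°N, 2.9592°E:
  1: √((0.0866·111.32)² + (-0.1128·74.79)²) = √(92.935615 + 71.171360) = 12.8104 km
  2: √((0.1157·111.32)² + (-0.3403·74.79)²) = √(165.887290 + 647.755284) = 28.5244 km
  3: √((0.3096·111.32)² + (-0.3412·74.79)²) = √(1187.813616 + 651.186085) = 42.8836 km
  → nearest: 1 (12.8104 km)
R at 47.6899°N, 2.9347°E:
  1: √((0.0220·111.32)² + (-0.0883·74.79)²) = √(5.997797 + 43.612248) = 7.0434 km
  2: √((0.0511·111.32)² + (-0.3158·74.79)²) = √(32.358486 + 557.842139) = 24.2940 km
  3: √((0.2450·111.32)² + (-0.3167·74.79)²) = √(743.838348 + 561.026264) = 36.1229 km
  → nearest: 1 (7.0434 km)
S at 47.6803°N, 2.6594°E:
  1: √((0.0316·111.32)² + (0.1870·74.79)²) = √(12.374298 + 195.600644) = 14.4213 km
  2: √((0.0607·111.32)² + (-0.0405·74.79)²) = √(45.658725 + 9.174811) = 7.4050 km
  3: √((0.2546·111.32)² + (-0.0414·74.79)²) = √(803.273045 + 9.587111) = 28.5107 km
  → nearest: 2 (7.4050 km)
T at 47.6969°N, 2.8396°E:
  1: √((0.0150·111.32)² + (0.0068·74.79)²) = √(2.788232 + 0.258645) = 1.7455 km
  2: √((0.0441·111.32)² + (-0.2207·74.79)²) = √(24.100362 + 272.453087) = 17.2207 km
  3: √((0.2380·111.32)² + (-0.2216·74.79)²) = √(701.940514 + 274.679709) = 31.2509 km
  → nearest: 1 (1.7455 km)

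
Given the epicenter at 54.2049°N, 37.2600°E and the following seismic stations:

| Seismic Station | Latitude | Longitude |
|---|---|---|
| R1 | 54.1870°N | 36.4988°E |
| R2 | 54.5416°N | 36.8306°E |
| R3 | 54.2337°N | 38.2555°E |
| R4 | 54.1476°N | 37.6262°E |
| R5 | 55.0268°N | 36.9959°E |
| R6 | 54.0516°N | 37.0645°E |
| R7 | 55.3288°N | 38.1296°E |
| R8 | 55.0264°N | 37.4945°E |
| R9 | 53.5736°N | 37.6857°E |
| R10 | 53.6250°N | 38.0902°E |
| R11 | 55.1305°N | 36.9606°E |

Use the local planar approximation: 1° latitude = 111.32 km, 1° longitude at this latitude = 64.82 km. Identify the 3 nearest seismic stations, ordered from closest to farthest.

R6, R4, R2

Distances from 54.2049°N, 37.2600°E:
R1: √((-0.0179·111.32)² + (-0.7612·64.82)²) = √(3.970566 + 2434.532702) = 49.3812 km
R2: √((0.3367·111.32)² + (-0.4294·64.82)²) = √(1404.858644 + 774.715301) = 46.6859 km
R3: √((0.0288·111.32)² + (0.9955·64.82)²) = √(10.278539 + 4163.902791) = 64.6079 km
R4: √((-0.0573·111.32)² + (0.3662·64.82)²) = √(40.686997 + 563.449157) = 24.5792 km
R5: √((0.8219·111.32)² + (-0.2641·64.82)²) = √(8371.135201 + 293.058860) = 93.0817 km
R6: √((-0.1533·111.32)² + (-0.1955·64.82)²) = √(291.226375 + 160.587441) = 21.2559 km
R7: √((1.1239·111.32)² + (0.8696·64.82)²) = √(15653.149667 + 3177.291900) = 137.2241 km
R8: √((0.8215·111.32)² + (0.2345·64.82)²) = √(8362.989102 + 231.048816) = 92.7040 km
R9: √((-0.6313·111.32)² + (0.4257·64.82)²) = √(4938.760591 + 761.421882) = 75.4996 km
R10: √((-0.5799·111.32)² + (0.8302·64.82)²) = √(4167.279339 + 2895.899670) = 84.0427 km
R11: √((0.9256·111.32)² + (-0.2994·64.82)²) = √(10616.786580 + 376.635841) = 104.8495 km
Sorted: R6 (21.2559 km) < R4 (24.5792 km) < R2 (46.6859 km) < R1 (49.3812 km) < R3 (64.6079 km) < …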